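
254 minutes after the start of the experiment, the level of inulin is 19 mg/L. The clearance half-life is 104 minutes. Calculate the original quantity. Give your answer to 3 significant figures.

Number of half-lives elapsed: n = 254/104 ≈ 2.4423.
A₀ = A × 2^n = 19 × 2^2.4423 = 19 × 5.4351 ≈ 103.27 mg/L.

103 mg/L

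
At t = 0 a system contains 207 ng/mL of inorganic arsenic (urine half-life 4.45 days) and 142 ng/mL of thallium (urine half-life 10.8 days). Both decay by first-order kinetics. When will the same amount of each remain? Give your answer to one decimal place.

Set 207·(1/2)^(t/4.45) = 142·(1/2)^(t/10.8).
Taking log₂: log₂(207/142) = t·(1/4.45 − 1/10.8).
log₂(1.4577) = 0.54374; 1/4.45 − 1/10.8 = 0.13213.
t = 0.54374 / 0.13213 ≈ 4.1153 days.

4.1 days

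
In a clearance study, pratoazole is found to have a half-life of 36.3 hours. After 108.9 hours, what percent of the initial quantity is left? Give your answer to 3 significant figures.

12.5%

n = 108.9/36.3 ≈ 3 half-lives.
Fraction remaining = (1/2)^3 ≈ 0.125, i.e. 12.5%.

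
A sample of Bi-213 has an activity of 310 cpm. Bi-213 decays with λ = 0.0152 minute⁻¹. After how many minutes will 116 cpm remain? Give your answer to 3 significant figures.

t½ = ln 2 / λ = 0.69315 / 0.0152 ≈ 45.602 minutes.
Fraction remaining = 116/310 ≈ 0.37419.
n = log₂(310/116) = ln(2.6724)/ln 2 ≈ 1.4181 half-lives.
t = n × t½ = 1.4181 × 45.602 ≈ 64.67 minutes.

64.7 minutes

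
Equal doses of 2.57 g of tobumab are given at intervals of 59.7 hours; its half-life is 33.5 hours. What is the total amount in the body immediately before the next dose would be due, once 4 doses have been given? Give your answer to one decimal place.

The 4 doses were given 238.8, 179.1, 119.4, 59.7 hours ago.
Total = 2.57·(1/2)^(238.8/33.5) + 2.57·(1/2)^(179.1/33.5) + 2.57·(1/2)^(119.4/33.5) + 2.57·(1/2)^(59.7/33.5)
      = 0.018369 + 0.063175 + 0.21727 + 0.74726 ≈ 1.0461 g.

1.0 g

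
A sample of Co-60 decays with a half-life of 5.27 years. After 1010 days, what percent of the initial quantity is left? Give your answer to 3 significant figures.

69.5%

1010 days = 2.76712 years.
n = 2.76712/5.27 ≈ 0.52507 half-lives.
Fraction remaining = (1/2)^0.52507 ≈ 0.69492, i.e. 69.492%.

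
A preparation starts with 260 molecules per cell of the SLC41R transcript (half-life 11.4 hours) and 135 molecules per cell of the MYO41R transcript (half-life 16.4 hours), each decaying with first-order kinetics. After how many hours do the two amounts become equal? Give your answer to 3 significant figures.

35.4 hours

Set 260·(1/2)^(t/11.4) = 135·(1/2)^(t/16.4).
Taking log₂: log₂(260/135) = t·(1/11.4 − 1/16.4).
log₂(1.9259) = 0.94555; 1/11.4 − 1/16.4 = 0.026744.
t = 0.94555 / 0.026744 ≈ 35.356 hours.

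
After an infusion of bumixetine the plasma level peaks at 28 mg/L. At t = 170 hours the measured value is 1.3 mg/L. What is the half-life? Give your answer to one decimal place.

38.4 hours

A/A₀ = 1.3/28 ≈ 0.046429.
n = log₂(21.538) ≈ 4.4288 half-lives elapsed in 170 hours.
t½ = 170/4.4288 ≈ 38.385 hours.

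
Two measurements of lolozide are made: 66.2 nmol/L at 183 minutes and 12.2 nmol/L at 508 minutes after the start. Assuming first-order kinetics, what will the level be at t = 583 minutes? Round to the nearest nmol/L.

Over Δt = 508 − 183 = 325 minutes, the level fell by a factor of 66.2/12.2 ≈ 5.4262.
n = log₂(5.4262) ≈ 2.44 half-lives, so t½ = 325/2.44 ≈ 133.2 minutes.
From t = 508 to t = 583: 12.2 × (1/2)^((583−508)/133.2) ≈ 8.2577 nmol/L.

8 nmol/L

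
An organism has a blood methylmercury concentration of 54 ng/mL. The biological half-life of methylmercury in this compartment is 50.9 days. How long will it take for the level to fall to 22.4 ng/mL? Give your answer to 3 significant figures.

Fraction remaining = 22.4/54 ≈ 0.41481.
n = log₂(54/22.4) = ln(2.4107)/ln 2 ≈ 1.2695 half-lives.
t = n × t½ = 1.2695 × 50.9 ≈ 64.616 days.

64.6 days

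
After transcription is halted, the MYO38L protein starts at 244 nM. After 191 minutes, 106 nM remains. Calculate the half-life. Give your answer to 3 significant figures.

A/A₀ = 106/244 ≈ 0.43443.
n = log₂(2.3019) ≈ 1.2028 half-lives elapsed in 191 minutes.
t½ = 191/1.2028 ≈ 158.79 minutes.

159 minutes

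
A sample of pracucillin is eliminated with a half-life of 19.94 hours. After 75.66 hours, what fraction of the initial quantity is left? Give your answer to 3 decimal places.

0.072

n = 75.66/19.94 ≈ 3.7944 half-lives.
Fraction remaining = (1/2)^3.7944 ≈ 0.072074.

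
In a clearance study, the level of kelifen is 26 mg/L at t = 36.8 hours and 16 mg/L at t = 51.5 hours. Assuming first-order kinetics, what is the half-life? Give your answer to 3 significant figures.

Over Δt = 51.5 − 36.8 = 14.7 hours, the level fell by a factor of 26/16 ≈ 1.625.
n = log₂(1.625) ≈ 0.70044 half-lives, so t½ = 14.7/0.70044 ≈ 20.987 hours.

21.0 hours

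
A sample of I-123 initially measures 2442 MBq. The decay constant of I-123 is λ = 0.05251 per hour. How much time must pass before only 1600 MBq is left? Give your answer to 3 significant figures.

t½ = ln 2 / λ = 0.69315 / 0.05251 ≈ 13.2 hours.
Fraction remaining = 1600/2442 ≈ 0.6552.
n = log₂(2442/1600) = ln(1.5263)/ln 2 ≈ 0.60999 half-lives.
t = n × t½ = 0.60999 × 13.2 ≈ 8.0521 hours.

8.05 hours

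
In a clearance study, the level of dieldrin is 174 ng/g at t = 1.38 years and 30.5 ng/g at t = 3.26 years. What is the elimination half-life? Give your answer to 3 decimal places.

Over Δt = 3.26 − 1.38 = 1.88 years, the level fell by a factor of 174/30.5 ≈ 5.7049.
n = log₂(5.7049) ≈ 2.5122 half-lives, so t½ = 1.88/2.5122 ≈ 0.74835 years.

0.748 years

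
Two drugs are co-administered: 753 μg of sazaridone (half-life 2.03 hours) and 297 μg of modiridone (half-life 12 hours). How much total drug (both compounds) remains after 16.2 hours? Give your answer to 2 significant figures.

sazaridone: 753 × (1/2)^(16.2/2.03) = 753 × (1/2)^7.9803 ≈ 2.9819 μg.
modiridone: 297 × (1/2)^(16.2/12) = 297 × (1/2)^1.35 ≈ 116.51 μg.
Total = 2.9819 + 116.51 ≈ 119.49 μg.

120 μg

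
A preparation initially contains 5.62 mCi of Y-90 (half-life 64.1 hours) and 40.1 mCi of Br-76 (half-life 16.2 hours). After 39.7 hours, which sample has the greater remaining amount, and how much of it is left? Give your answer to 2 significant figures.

Y-90: 5.62 × (1/2)^0.61934 ≈ 3.6584 mCi.
Br-76: 40.1 × (1/2)^2.4506 ≈ 7.3356 mCi.
Br-76 has more remaining, at ≈ 7.3356 mCi.

Br-76, 7.3 mCi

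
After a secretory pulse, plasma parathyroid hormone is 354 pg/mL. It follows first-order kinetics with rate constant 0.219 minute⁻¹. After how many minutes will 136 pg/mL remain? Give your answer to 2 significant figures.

t½ = ln 2 / k = 0.69315 / 0.219 ≈ 3.1651 minutes.
Fraction remaining = 136/354 ≈ 0.38418.
n = log₂(354/136) = ln(2.6029)/ln 2 ≈ 1.3801 half-lives.
t = n × t½ = 1.3801 × 3.1651 ≈ 4.3682 minutes.

4.4 minutes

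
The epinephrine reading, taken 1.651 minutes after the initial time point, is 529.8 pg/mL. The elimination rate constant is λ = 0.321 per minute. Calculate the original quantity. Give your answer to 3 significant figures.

900 pg/mL

t½ = ln 2 / λ = 0.69315 / 0.321 ≈ 2.1593 minutes.
Number of half-lives elapsed: n = 1.651/2.1593 ≈ 0.76459.
A₀ = A × 2^n = 529.8 × 2^0.76459 = 529.8 × 1.6989 ≈ 900.07 pg/mL.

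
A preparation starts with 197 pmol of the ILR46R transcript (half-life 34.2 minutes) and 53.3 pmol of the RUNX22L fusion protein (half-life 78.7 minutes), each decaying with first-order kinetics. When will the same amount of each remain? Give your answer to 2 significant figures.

110 minutes

Set 197·(1/2)^(t/34.2) = 53.3·(1/2)^(t/78.7).
Taking log₂: log₂(197/53.3) = t·(1/34.2 − 1/78.7).
log₂(3.6961) = 1.886; 1/34.2 − 1/78.7 = 0.016533.
t = 1.886 / 0.016533 ≈ 114.07 minutes.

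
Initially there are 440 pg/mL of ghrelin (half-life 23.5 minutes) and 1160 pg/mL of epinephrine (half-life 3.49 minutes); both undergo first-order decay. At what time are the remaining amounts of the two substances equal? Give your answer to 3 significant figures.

5.73 minutes

Set 440·(1/2)^(t/23.5) = 1160·(1/2)^(t/3.49).
Taking log₂: log₂(440/1160) = t·(1/23.5 − 1/3.49).
log₂(0.37931) = -1.3985; 1/23.5 − 1/3.49 = -0.24398.
t = -1.3985 / -0.24398 ≈ 5.7322 minutes.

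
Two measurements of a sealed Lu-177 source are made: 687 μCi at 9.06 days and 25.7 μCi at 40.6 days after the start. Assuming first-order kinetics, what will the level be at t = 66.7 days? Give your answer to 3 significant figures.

Over Δt = 40.6 − 9.06 = 31.54 days, the level fell by a factor of 687/25.7 ≈ 26.732.
n = log₂(26.732) ≈ 4.7405 half-lives, so t½ = 31.54/4.7405 ≈ 6.6533 days.
From t = 40.6 to t = 66.7: 25.7 × (1/2)^((66.7−40.6)/6.6533) ≈ 1.6945 μCi.

1.69 μCi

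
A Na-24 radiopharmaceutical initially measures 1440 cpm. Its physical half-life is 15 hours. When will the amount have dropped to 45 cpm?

45/1440 = 1/32, so 5 half-lives have elapsed.
t = 5 × 15 = 75 hours.

75 hours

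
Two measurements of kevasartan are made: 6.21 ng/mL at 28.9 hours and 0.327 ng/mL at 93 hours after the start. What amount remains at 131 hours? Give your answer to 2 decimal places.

Over Δt = 93 − 28.9 = 64.1 hours, the level fell by a factor of 6.21/0.327 ≈ 18.991.
n = log₂(18.991) ≈ 4.2472 half-lives, so t½ = 64.1/4.2472 ≈ 15.092 hours.
From t = 93 to t = 131: 0.327 × (1/2)^((131−93)/15.092) ≈ 0.057095 ng/mL.

0.06 ng/mL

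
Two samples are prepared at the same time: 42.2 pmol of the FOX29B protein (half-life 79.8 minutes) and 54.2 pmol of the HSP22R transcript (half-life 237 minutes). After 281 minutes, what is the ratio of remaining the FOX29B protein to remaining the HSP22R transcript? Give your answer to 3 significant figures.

0.154

FOX29B protein: 42.2 × (1/2)^(281/79.8) = 42.2 × (1/2)^3.5213 ≈ 3.6753 pmol.
HSP22R transcript: 54.2 × (1/2)^(281/237) = 54.2 × (1/2)^1.1857 ≈ 23.828 pmol.
Ratio ≈ 3.6753 / 23.828 ≈ 0.15425.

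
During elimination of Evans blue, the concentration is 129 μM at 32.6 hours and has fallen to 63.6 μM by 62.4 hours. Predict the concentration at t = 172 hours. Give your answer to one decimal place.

4.7 μM

Over Δt = 62.4 − 32.6 = 29.8 hours, the level fell by a factor of 129/63.6 ≈ 2.0283.
n = log₂(2.0283) ≈ 1.0203 half-lives, so t½ = 29.8/1.0203 ≈ 29.208 hours.
From t = 62.4 to t = 172: 63.6 × (1/2)^((172−62.4)/29.208) ≈ 4.7192 μM.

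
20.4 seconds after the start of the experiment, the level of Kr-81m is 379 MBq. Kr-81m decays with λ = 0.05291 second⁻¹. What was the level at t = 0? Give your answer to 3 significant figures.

t½ = ln 2 / λ = 0.69315 / 0.05291 ≈ 13.1 seconds.
Number of half-lives elapsed: n = 20.4/13.1 ≈ 1.5572.
A₀ = A × 2^n = 379 × 2^1.5572 = 379 × 2.9428 ≈ 1115.3 MBq.

1120 MBq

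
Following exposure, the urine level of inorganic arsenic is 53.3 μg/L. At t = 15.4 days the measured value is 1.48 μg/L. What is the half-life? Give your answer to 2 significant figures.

A/A₀ = 1.48/53.3 ≈ 0.027767.
n = log₂(36.014) ≈ 5.1705 half-lives elapsed in 15.4 days.
t½ = 15.4/5.1705 ≈ 2.9785 days.

3.0 days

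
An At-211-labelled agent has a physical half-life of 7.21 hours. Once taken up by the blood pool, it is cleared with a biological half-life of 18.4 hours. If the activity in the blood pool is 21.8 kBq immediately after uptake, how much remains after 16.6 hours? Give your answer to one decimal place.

1/t_eff = 1/t_phys + 1/t_biol = 1/7.21 + 1/18.4 = 0.19304 per hour.
t_eff = 7.21 × 18.4 / (7.21 + 18.4) ≈ 5.1802 hours.
Remaining = 21.8 × (1/2)^(16.6/5.1802) = 21.8 × (1/2)^3.2045 ≈ 2.3648 kBq.

2.4 kBq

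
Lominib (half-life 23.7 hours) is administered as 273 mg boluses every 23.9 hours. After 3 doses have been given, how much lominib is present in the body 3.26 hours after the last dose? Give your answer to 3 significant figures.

The 3 doses were given 51.06, 27.16, 3.26 hours ago.
Total = 273·(1/2)^(51.06/23.7) + 273·(1/2)^(27.16/23.7) + 273·(1/2)^(3.26/23.7)
      = 61.322 + 123.36 + 248.17 ≈ 432.86 mg.

433 mg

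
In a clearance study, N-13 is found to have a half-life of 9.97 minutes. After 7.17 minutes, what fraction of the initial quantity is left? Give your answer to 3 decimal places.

n = 7.17/9.97 ≈ 0.71916 half-lives.
Fraction remaining = (1/2)^0.71916 ≈ 0.60745.

0.607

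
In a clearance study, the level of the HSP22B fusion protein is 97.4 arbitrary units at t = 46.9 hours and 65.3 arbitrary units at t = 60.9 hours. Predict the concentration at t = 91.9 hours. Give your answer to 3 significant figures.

26.9 arbitrary units

Over Δt = 60.9 − 46.9 = 14 hours, the level fell by a factor of 97.4/65.3 ≈ 1.4916.
n = log₂(1.4916) ≈ 0.57684 half-lives, so t½ = 14/0.57684 ≈ 24.27 hours.
From t = 60.9 to t = 91.9: 65.3 × (1/2)^((91.9−60.9)/24.27) ≈ 26.941 arbitrary units.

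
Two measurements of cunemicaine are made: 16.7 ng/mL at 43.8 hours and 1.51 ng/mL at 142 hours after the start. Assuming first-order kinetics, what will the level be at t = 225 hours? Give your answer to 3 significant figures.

0.198 ng/mL

Over Δt = 142 − 43.8 = 98.2 hours, the level fell by a factor of 16.7/1.51 ≈ 11.06.
n = log₂(11.06) ≈ 3.4672 half-lives, so t½ = 98.2/3.4672 ≈ 28.322 hours.
From t = 142 to t = 225: 1.51 × (1/2)^((225−142)/28.322) ≈ 0.19806 ng/mL.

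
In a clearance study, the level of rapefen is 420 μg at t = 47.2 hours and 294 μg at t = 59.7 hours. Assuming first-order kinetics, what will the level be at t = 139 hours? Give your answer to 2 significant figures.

Over Δt = 59.7 − 47.2 = 12.5 hours, the level fell by a factor of 420/294 ≈ 1.4286.
n = log₂(1.4286) ≈ 0.51457 half-lives, so t½ = 12.5/0.51457 ≈ 24.292 hours.
From t = 59.7 to t = 139: 294 × (1/2)^((139−59.7)/24.292) ≈ 30.595 μg.

31 μg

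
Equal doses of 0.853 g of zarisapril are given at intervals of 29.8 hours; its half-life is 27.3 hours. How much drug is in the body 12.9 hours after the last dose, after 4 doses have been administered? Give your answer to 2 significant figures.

The 4 doses were given 102.3, 72.5, 42.7, 12.9 hours ago.
Total = 0.853·(1/2)^(102.3/27.3) + 0.853·(1/2)^(72.5/27.3) + 0.853·(1/2)^(42.7/27.3) + 0.853·(1/2)^(12.9/27.3)
      = 0.06352 + 0.13537 + 0.28847 + 0.61476 ≈ 1.1021 g.

1.1 g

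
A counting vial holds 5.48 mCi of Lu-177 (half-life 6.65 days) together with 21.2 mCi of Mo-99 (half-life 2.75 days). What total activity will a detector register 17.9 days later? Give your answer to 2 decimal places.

Lu-177: 5.48 × (1/2)^(17.9/6.65) = 5.48 × (1/2)^2.6917 ≈ 0.84818 mCi.
Mo-99: 21.2 × (1/2)^(17.9/2.75) = 21.2 × (1/2)^6.5091 ≈ 0.23276 mCi.
Total = 0.84818 + 0.23276 ≈ 1.0809 mCi.

1.08 mCi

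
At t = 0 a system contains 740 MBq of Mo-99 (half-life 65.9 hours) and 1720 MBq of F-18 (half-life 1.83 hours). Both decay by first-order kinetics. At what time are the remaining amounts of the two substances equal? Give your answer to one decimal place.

2.3 hours

Set 740·(1/2)^(t/65.9) = 1720·(1/2)^(t/1.83).
Taking log₂: log₂(740/1720) = t·(1/65.9 − 1/1.83).
log₂(0.43023) = -1.2168; 1/65.9 − 1/1.83 = -0.53127.
t = -1.2168 / -0.53127 ≈ 2.2904 hours.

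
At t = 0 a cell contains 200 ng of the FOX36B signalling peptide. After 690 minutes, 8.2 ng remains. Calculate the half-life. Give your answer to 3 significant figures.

150 minutes

A/A₀ = 8.2/200 ≈ 0.041.
n = log₂(24.39) ≈ 4.6082 half-lives elapsed in 690 minutes.
t½ = 690/4.6082 ≈ 149.73 minutes.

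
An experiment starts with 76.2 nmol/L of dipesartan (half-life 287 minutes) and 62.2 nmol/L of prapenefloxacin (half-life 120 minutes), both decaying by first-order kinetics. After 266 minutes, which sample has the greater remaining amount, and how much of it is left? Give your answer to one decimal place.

dipesartan, 40.1 nmol/L

dipesartan: 76.2 × (1/2)^0.92683 ≈ 40.082 nmol/L.
prapenefloxacin: 62.2 × (1/2)^2.2167 ≈ 13.382 nmol/L.
Dipesartan has more remaining, at ≈ 40.082 nmol/L.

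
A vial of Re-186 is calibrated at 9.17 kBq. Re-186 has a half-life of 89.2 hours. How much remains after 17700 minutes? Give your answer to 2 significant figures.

0.93 kBq

Convert the elapsed time: 17700 minutes = 295 hours.
Number of half-lives: n = 295/89.2 ≈ 3.3072.
Remaining = 9.17 × (1/2)^3.3072 = 9.17 × 0.10103 ≈ 0.92643 kBq.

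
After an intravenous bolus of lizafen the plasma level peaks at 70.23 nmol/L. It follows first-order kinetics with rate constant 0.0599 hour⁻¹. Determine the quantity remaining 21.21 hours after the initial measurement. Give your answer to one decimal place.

19.7 nmol/L

t½ = ln 2 / k = 0.69315 / 0.0599 ≈ 11.572 hours.
Number of half-lives: n = 21.21/11.572 ≈ 1.8329.
Remaining = 70.23 × (1/2)^1.8329 = 70.23 × 0.2807 ≈ 19.713 nmol/L.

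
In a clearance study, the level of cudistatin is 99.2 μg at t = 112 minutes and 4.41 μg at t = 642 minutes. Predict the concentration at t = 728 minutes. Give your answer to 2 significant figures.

2.7 μg

Over Δt = 642 − 112 = 530 minutes, the level fell by a factor of 99.2/4.41 ≈ 22.494.
n = log₂(22.494) ≈ 4.4915 half-lives, so t½ = 530/4.4915 ≈ 118 minutes.
From t = 642 to t = 728: 4.41 × (1/2)^((728−642)/118) ≈ 2.661 μg.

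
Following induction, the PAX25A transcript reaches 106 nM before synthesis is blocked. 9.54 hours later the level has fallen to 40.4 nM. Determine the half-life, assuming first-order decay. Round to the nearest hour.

7 hours

A/A₀ = 40.4/106 ≈ 0.38113.
n = log₂(2.6238) ≈ 1.3916 half-lives elapsed in 9.54 hours.
t½ = 9.54/1.3916 ≈ 6.8552 hours.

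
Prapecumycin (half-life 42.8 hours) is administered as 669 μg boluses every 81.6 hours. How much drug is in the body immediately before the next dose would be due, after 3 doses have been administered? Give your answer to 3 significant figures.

239 μg

The 3 doses were given 244.8, 163.2, 81.6 hours ago.
Total = 669·(1/2)^(244.8/42.8) + 669·(1/2)^(163.2/42.8) + 669·(1/2)^(81.6/42.8)
      = 12.695 + 47.596 + 178.44 ≈ 238.73 μg.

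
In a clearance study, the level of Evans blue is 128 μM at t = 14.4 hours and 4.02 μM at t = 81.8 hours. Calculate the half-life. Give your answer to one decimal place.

13.5 hours

Over Δt = 81.8 − 14.4 = 67.4 hours, the level fell by a factor of 128/4.02 ≈ 31.841.
n = log₂(31.841) ≈ 4.9928 half-lives, so t½ = 67.4/4.9928 ≈ 13.499 hours.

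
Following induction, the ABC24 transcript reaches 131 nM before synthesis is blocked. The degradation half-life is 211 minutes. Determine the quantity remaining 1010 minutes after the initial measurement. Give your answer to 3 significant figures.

4.75 nM

Number of half-lives: n = 1010/211 ≈ 4.7867.
Remaining = 131 × (1/2)^4.7867 = 131 × 0.036229 ≈ 4.7459 nM.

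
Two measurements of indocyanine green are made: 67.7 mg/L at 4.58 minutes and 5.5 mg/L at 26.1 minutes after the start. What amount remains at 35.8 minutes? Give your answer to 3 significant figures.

1.77 mg/L

Over Δt = 26.1 − 4.58 = 21.52 minutes, the level fell by a factor of 67.7/5.5 ≈ 12.309.
n = log₂(12.309) ≈ 3.6217 half-lives, so t½ = 21.52/3.6217 ≈ 5.942 minutes.
From t = 26.1 to t = 35.8: 5.5 × (1/2)^((35.8−26.1)/5.942) ≈ 1.774 mg/L.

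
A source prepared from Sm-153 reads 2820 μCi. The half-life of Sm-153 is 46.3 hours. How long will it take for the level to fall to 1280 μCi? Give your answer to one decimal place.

Fraction remaining = 1280/2820 ≈ 0.4539.
n = log₂(2820/1280) = ln(2.2031)/ln 2 ≈ 1.1396 half-lives.
t = n × t½ = 1.1396 × 46.3 ≈ 52.761 hours.

52.8 hours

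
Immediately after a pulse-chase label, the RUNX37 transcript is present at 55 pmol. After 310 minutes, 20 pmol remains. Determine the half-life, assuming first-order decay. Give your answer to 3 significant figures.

212 minutes

A/A₀ = 20/55 ≈ 0.36364.
n = log₂(2.75) ≈ 1.4594 half-lives elapsed in 310 minutes.
t½ = 310/1.4594 ≈ 212.41 minutes.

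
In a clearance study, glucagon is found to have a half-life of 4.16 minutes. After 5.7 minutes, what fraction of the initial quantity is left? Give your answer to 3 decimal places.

n = 5.7/4.16 ≈ 1.3702 half-lives.
Fraction remaining = (1/2)^1.3702 ≈ 0.38684.

0.387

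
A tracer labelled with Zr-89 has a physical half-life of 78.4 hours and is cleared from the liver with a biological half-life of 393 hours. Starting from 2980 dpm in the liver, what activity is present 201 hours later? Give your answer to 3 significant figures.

354 dpm

1/t_eff = 1/t_phys + 1/t_biol = 1/78.4 + 1/393 = 0.0153 per hour.
t_eff = 78.4 × 393 / (78.4 + 393) ≈ 65.361 hours.
Remaining = 2980 × (1/2)^(201/65.361) = 2980 × (1/2)^3.0752 ≈ 353.57 dpm.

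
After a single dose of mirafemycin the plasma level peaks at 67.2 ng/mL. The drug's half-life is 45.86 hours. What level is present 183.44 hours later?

Elapsed time is 4 half-lives (183.44/45.86).
Each half-life halves the amount: 67.2 × (1/2)^4 = 67.2/16 = 4.2 ng/mL.

4.2 ng/mL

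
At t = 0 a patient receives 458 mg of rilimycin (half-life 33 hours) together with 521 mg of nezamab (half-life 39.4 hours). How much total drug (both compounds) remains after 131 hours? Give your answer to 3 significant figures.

rilimycin: 458 × (1/2)^(131/33) = 458 × (1/2)^3.9697 ≈ 29.233 mg.
nezamab: 521 × (1/2)^(131/39.4) = 521 × (1/2)^3.3249 ≈ 51.994 mg.
Total = 29.233 + 51.994 ≈ 81.226 mg.

81.2 mg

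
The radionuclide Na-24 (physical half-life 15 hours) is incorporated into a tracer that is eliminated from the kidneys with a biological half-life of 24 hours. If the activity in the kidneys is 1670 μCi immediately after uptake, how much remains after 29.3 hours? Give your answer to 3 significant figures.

1/t_eff = 1/t_phys + 1/t_biol = 1/15 + 1/24 = 0.10833 per hour.
t_eff = 15 × 24 / (15 + 24) ≈ 9.2308 hours.
Remaining = 1670 × (1/2)^(29.3/9.2308) = 1670 × (1/2)^3.1742 ≈ 185.01 μCi.

185 μCi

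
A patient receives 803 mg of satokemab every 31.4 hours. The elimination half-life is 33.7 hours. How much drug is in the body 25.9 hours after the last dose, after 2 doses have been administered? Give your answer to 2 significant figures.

The 2 doses were given 57.3, 25.9 hours ago.
Total = 803·(1/2)^(57.3/33.7) + 803·(1/2)^(25.9/33.7)
      = 247.1 + 471.37 ≈ 718.47 mg.

720 mg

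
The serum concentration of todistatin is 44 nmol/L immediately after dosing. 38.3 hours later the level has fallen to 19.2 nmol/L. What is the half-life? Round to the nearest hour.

A/A₀ = 19.2/44 ≈ 0.43636.
n = log₂(2.2917) ≈ 1.1964 half-lives elapsed in 38.3 hours.
t½ = 38.3/1.1964 ≈ 32.013 hours.

32 hours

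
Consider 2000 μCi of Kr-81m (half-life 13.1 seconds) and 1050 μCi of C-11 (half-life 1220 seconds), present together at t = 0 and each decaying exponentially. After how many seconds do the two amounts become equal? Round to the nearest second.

Set 2000·(1/2)^(t/13.1) = 1050·(1/2)^(t/1220).
Taking log₂: log₂(2000/1050) = t·(1/13.1 − 1/1220).
log₂(1.9048) = 0.92961; 1/13.1 − 1/1220 = 0.075516.
t = 0.92961 / 0.075516 ≈ 12.31 seconds.

12 seconds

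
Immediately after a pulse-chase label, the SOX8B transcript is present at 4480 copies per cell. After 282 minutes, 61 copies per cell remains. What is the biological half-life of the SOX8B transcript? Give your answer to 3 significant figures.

45.5 minutes

A/A₀ = 61/4480 ≈ 0.013616.
n = log₂(73.443) ≈ 6.1985 half-lives elapsed in 282 minutes.
t½ = 282/6.1985 ≈ 45.495 minutes.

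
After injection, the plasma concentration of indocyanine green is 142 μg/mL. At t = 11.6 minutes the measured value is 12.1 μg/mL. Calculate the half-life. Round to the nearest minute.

A/A₀ = 12.1/142 ≈ 0.085211.
n = log₂(11.736) ≈ 3.5528 half-lives elapsed in 11.6 minutes.
t½ = 11.6/3.5528 ≈ 3.265 minutes.

3 minutes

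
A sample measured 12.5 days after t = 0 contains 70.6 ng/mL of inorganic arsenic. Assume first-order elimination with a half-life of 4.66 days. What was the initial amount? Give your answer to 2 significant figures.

450 ng/mL

Number of half-lives elapsed: n = 12.5/4.66 ≈ 2.6824.
A₀ = A × 2^n = 70.6 × 2^2.6824 = 70.6 × 6.4192 ≈ 453.2 ng/mL.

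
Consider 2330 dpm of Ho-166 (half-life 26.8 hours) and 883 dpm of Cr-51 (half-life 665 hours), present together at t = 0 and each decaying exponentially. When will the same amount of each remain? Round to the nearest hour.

39 hours

Set 2330·(1/2)^(t/26.8) = 883·(1/2)^(t/665).
Taking log₂: log₂(2330/883) = t·(1/26.8 − 1/665).
log₂(2.6387) = 1.3998; 1/26.8 − 1/665 = 0.03581.
t = 1.3998 / 0.03581 ≈ 39.091 hours.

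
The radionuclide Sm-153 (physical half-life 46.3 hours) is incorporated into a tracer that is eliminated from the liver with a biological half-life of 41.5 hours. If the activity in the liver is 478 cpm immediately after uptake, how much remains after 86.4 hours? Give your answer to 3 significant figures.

31.0 cpm

1/t_eff = 1/t_phys + 1/t_biol = 1/46.3 + 1/41.5 = 0.045695 per hour.
t_eff = 46.3 × 41.5 / (46.3 + 41.5) ≈ 21.884 hours.
Remaining = 478 × (1/2)^(86.4/21.884) = 478 × (1/2)^3.948 ≈ 30.971 cpm.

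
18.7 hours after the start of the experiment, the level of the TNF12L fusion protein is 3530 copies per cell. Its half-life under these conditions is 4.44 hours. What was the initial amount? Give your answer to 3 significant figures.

65400 copies per cell

Number of half-lives elapsed: n = 18.7/4.44 ≈ 4.2117.
A₀ = A × 2^n = 3530 × 2^4.2117 = 3530 × 18.529 ≈ 65407 copies per cell.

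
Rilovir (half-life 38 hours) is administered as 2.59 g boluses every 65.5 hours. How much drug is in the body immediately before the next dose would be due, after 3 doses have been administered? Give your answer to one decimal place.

The 3 doses were given 196.5, 131, 65.5 hours ago.
Total = 2.59·(1/2)^(196.5/38) + 2.59·(1/2)^(131/38) + 2.59·(1/2)^(65.5/38)
      = 0.071888 + 0.23743 + 0.78419 ≈ 1.0935 g.

1.1 g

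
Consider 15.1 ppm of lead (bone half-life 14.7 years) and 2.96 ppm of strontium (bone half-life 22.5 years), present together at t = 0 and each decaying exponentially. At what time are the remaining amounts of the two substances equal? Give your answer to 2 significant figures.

100 years

Set 15.1·(1/2)^(t/14.7) = 2.96·(1/2)^(t/22.5).
Taking log₂: log₂(15.1/2.96) = t·(1/14.7 − 1/22.5).
log₂(5.1014) = 2.3509; 1/14.7 − 1/22.5 = 0.023583.
t = 2.3509 / 0.023583 ≈ 99.686 years.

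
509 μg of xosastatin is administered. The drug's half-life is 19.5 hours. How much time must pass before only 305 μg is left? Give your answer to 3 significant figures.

Fraction remaining = 305/509 ≈ 0.59921.
n = log₂(509/305) = ln(1.6689)/ln 2 ≈ 0.73886 half-lives.
t = n × t½ = 0.73886 × 19.5 ≈ 14.408 hours.

14.4 hours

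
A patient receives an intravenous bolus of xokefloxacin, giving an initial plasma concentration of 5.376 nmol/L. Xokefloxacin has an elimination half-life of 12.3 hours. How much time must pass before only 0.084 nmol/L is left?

0.084/5.376 = 1/64, so 6 half-lives have elapsed.
t = 6 × 12.3 = 73.8 hours.

73.8 hours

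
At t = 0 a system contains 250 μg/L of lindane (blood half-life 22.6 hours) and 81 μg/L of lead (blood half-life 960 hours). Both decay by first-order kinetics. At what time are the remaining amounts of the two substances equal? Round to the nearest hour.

38 hours

Set 250·(1/2)^(t/22.6) = 81·(1/2)^(t/960).
Taking log₂: log₂(250/81) = t·(1/22.6 − 1/960).
log₂(3.0864) = 1.6259; 1/22.6 − 1/960 = 0.043206.
t = 1.6259 / 0.043206 ≈ 37.632 hours.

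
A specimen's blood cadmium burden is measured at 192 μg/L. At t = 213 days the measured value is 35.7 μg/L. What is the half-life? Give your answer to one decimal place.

A/A₀ = 35.7/192 ≈ 0.18594.
n = log₂(5.3782) ≈ 2.4271 half-lives elapsed in 213 days.
t½ = 213/2.4271 ≈ 87.759 days.

87.8 days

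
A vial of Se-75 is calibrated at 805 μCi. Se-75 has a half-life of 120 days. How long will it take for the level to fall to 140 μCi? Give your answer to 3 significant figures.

Fraction remaining = 140/805 ≈ 0.17391.
n = log₂(805/140) = ln(5.75)/ln 2 ≈ 2.5236 half-lives.
t = n × t½ = 2.5236 × 120 ≈ 302.83 days.

303 days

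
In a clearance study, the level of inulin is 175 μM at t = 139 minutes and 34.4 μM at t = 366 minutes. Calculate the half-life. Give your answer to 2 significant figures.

Over Δt = 366 − 139 = 227 minutes, the level fell by a factor of 175/34.4 ≈ 5.0872.
n = log₂(5.0872) ≈ 2.3469 half-lives, so t½ = 227/2.3469 ≈ 96.724 minutes.

97 minutes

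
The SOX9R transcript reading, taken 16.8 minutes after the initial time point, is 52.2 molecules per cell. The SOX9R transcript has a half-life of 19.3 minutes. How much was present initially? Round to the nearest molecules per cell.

95 molecules per cell

Number of half-lives elapsed: n = 16.8/19.3 ≈ 0.87047.
A₀ = A × 2^n = 52.2 × 2^0.87047 = 52.2 × 1.8283 ≈ 95.435 molecules per cell.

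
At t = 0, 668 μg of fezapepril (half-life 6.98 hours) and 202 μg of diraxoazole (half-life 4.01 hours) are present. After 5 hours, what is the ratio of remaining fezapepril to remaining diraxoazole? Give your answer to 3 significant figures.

4.78

fezapepril: 668 × (1/2)^(5/6.98) = 668 × (1/2)^0.71633 ≈ 406.57 μg.
diraxoazole: 202 × (1/2)^(5/4.01) = 202 × (1/2)^1.2469 ≈ 85.114 μg.
Ratio ≈ 406.57 / 85.114 ≈ 4.7768.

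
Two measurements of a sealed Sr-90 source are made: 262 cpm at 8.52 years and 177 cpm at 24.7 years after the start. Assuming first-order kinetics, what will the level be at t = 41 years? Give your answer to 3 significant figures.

Over Δt = 24.7 − 8.52 = 16.18 years, the level fell by a factor of 262/177 ≈ 1.4802.
n = log₂(1.4802) ≈ 0.56582 half-lives, so t½ = 16.18/0.56582 ≈ 28.596 years.
From t = 24.7 to t = 41: 177 × (1/2)^((41−24.7)/28.596) ≈ 119.23 cpm.

119 cpm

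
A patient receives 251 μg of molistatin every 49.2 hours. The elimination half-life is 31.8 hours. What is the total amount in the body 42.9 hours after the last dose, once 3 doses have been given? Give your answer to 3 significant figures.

144 μg

The 3 doses were given 141.3, 92.1, 42.9 hours ago.
Total = 251·(1/2)^(141.3/31.8) + 251·(1/2)^(92.1/31.8) + 251·(1/2)^(42.9/31.8)
      = 11.537 + 33.715 + 98.53 ≈ 143.78 μg.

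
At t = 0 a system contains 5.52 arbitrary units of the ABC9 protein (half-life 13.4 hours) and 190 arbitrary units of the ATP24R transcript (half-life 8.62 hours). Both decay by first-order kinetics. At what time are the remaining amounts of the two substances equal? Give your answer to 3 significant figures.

Set 5.52·(1/2)^(t/13.4) = 190·(1/2)^(t/8.62).
Taking log₂: log₂(5.52/190) = t·(1/13.4 − 1/8.62).
log₂(0.029053) = -5.1052; 1/13.4 − 1/8.62 = -0.041382.
t = -5.1052 / -0.041382 ≈ 123.37 hours.

123 hours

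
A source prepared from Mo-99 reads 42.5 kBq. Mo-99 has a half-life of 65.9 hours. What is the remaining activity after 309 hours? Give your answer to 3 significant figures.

1.65 kBq

Number of half-lives: n = 309/65.9 ≈ 4.6889.
Remaining = 42.5 × (1/2)^4.6889 = 42.5 × 0.03877 ≈ 1.6477 kBq.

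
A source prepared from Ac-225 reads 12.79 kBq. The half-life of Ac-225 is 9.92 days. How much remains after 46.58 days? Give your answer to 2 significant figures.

0.49 kBq

Number of half-lives: n = 46.58/9.92 ≈ 4.6956.
Remaining = 12.79 × (1/2)^4.6956 = 12.79 × 0.038592 ≈ 0.49359 kBq.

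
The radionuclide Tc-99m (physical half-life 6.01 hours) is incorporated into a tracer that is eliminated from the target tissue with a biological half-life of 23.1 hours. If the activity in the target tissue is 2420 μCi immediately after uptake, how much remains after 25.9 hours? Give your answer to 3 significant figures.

56.1 μCi

1/t_eff = 1/t_phys + 1/t_biol = 1/6.01 + 1/23.1 = 0.20968 per hour.
t_eff = 6.01 × 23.1 / (6.01 + 23.1) ≈ 4.7692 hours.
Remaining = 2420 × (1/2)^(25.9/4.7692) = 2420 × (1/2)^5.4307 ≈ 56.106 μCi.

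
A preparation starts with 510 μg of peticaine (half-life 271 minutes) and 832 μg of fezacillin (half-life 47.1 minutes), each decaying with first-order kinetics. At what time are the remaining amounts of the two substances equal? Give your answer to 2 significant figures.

Set 510·(1/2)^(t/271) = 832·(1/2)^(t/47.1).
Taking log₂: log₂(510/832) = t·(1/271 − 1/47.1).
log₂(0.61298) = -0.70609; 1/271 − 1/47.1 = -0.017541.
t = -0.70609 / -0.017541 ≈ 40.253 minutes.

40 minutes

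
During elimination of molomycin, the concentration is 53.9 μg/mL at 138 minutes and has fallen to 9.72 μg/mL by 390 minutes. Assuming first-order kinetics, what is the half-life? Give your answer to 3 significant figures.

Over Δt = 390 − 138 = 252 minutes, the level fell by a factor of 53.9/9.72 ≈ 5.5453.
n = log₂(5.5453) ≈ 2.4713 half-lives, so t½ = 252/2.4713 ≈ 101.97 minutes.

102 minutes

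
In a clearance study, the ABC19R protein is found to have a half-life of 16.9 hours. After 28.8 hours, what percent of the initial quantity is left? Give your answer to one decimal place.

30.7%

n = 28.8/16.9 ≈ 1.7041 half-lives.
Fraction remaining = (1/2)^1.7041 ≈ 0.3069, i.e. 30.69%.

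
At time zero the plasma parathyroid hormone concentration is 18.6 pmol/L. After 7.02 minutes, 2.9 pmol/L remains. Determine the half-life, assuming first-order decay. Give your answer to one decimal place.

2.6 minutes

A/A₀ = 2.9/18.6 ≈ 0.15591.
n = log₂(6.4138) ≈ 2.6812 half-lives elapsed in 7.02 minutes.
t½ = 7.02/2.6812 ≈ 2.6183 minutes.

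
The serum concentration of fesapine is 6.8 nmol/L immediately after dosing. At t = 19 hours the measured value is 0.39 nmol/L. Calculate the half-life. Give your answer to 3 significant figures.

A/A₀ = 0.39/6.8 ≈ 0.057353.
n = log₂(17.436) ≈ 4.124 half-lives elapsed in 19 hours.
t½ = 19/4.124 ≈ 4.6072 hours.

4.61 hours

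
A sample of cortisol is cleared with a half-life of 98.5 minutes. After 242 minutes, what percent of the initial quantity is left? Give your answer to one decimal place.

18.2%

n = 242/98.5 ≈ 2.4569 half-lives.
Fraction remaining = (1/2)^2.4569 ≈ 0.18214, i.e. 18.214%.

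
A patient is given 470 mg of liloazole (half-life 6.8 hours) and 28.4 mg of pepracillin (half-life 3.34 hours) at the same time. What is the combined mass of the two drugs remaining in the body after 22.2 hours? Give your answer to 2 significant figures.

49 mg

liloazole: 470 × (1/2)^(22.2/6.8) = 470 × (1/2)^3.2647 ≈ 48.902 mg.
pepracillin: 28.4 × (1/2)^(22.2/3.34) = 28.4 × (1/2)^6.6467 ≈ 0.28344 mg.
Total = 48.902 + 0.28344 ≈ 49.185 mg.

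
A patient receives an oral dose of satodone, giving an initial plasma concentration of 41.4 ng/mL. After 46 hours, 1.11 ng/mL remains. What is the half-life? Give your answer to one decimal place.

A/A₀ = 1.11/41.4 ≈ 0.026812.
n = log₂(37.297) ≈ 5.221 half-lives elapsed in 46 hours.
t½ = 46/5.221 ≈ 8.8106 hours.

8.8 hours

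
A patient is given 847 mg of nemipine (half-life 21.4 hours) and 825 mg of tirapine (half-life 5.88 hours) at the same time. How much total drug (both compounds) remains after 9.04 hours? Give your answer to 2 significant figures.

nemipine: 847 × (1/2)^(9.04/21.4) = 847 × (1/2)^0.42243 ≈ 632 mg.
tirapine: 825 × (1/2)^(9.04/5.88) = 825 × (1/2)^1.5374 ≈ 284.21 mg.
Total = 632 + 284.21 ≈ 916.22 mg.

920 mg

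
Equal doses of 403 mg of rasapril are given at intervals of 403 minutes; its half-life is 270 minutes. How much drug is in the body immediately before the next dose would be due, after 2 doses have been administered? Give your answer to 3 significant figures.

194 mg

The 2 doses were given 806, 403 minutes ago.
Total = 403·(1/2)^(806/270) + 403·(1/2)^(403/270)
      = 50.895 + 143.22 ≈ 194.11 mg.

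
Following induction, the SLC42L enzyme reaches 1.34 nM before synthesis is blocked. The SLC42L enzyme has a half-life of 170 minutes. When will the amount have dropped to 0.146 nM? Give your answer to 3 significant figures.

544 minutes

Fraction remaining = 0.146/1.34 ≈ 0.10896.
n = log₂(1.34/0.146) = ln(9.1781)/ln 2 ≈ 3.1982 half-lives.
t = n × t½ = 3.1982 × 170 ≈ 543.69 minutes.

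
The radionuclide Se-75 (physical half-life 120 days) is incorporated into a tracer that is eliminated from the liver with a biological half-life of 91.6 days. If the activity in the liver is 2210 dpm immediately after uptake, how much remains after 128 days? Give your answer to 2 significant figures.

1/t_eff = 1/t_phys + 1/t_biol = 1/120 + 1/91.6 = 0.01925 per day.
t_eff = 120 × 91.6 / (120 + 91.6) ≈ 51.947 days.
Remaining = 2210 × (1/2)^(128/51.947) = 2210 × (1/2)^2.464 ≈ 400.53 dpm.

400 dpm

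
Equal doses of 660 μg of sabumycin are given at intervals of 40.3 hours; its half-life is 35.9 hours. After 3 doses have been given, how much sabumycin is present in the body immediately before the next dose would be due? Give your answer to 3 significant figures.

506 μg

The 3 doses were given 120.9, 80.6, 40.3 hours ago.
Total = 660·(1/2)^(120.9/35.9) + 660·(1/2)^(80.6/35.9) + 660·(1/2)^(40.3/35.9)
      = 63.939 + 139.22 + 303.12 ≈ 506.28 μg.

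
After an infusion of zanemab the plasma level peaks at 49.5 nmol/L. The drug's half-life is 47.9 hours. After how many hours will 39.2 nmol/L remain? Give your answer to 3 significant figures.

Fraction remaining = 39.2/49.5 ≈ 0.79192.
n = log₂(49.5/39.2) = ln(1.2628)/ln 2 ≈ 0.33657 half-lives.
t = n × t½ = 0.33657 × 47.9 ≈ 16.122 hours.

16.1 hours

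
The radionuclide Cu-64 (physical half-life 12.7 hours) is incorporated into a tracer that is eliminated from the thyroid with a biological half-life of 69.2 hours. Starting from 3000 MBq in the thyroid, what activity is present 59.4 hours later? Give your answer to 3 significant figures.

1/t_eff = 1/t_phys + 1/t_biol = 1/12.7 + 1/69.2 = 0.093191 per hour.
t_eff = 12.7 × 69.2 / (12.7 + 69.2) ≈ 10.731 hours.
Remaining = 3000 × (1/2)^(59.4/10.731) = 3000 × (1/2)^5.5355 ≈ 64.678 MBq.

64.7 MBq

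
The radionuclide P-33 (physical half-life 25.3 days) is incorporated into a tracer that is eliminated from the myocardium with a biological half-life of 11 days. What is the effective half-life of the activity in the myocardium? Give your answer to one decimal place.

1/t_eff = 1/t_phys + 1/t_biol = 1/25.3 + 1/11 = 0.13043 per day.
t_eff = 25.3 × 11 / (25.3 + 11) ≈ 7.6667 days.

7.7 days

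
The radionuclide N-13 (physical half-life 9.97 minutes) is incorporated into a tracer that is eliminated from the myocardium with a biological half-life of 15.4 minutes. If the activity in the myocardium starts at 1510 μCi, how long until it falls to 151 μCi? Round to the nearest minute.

1/t_eff = 1/t_phys + 1/t_biol = 1/9.97 + 1/15.4 = 0.16524 per minute.
t_eff = 9.97 × 15.4 / (9.97 + 15.4) ≈ 6.052 minutes.
n = log₂(1510/151) ≈ 3.3219; t = 3.3219 × 6.052 ≈ 20.104 minutes.

20 minutes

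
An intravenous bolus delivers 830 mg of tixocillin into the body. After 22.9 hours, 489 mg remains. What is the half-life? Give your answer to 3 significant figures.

A/A₀ = 489/830 ≈ 0.58916.
n = log₂(1.6973) ≈ 0.76328 half-lives elapsed in 22.9 hours.
t½ = 22.9/0.76328 ≈ 30.002 hours.

30.0 hours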